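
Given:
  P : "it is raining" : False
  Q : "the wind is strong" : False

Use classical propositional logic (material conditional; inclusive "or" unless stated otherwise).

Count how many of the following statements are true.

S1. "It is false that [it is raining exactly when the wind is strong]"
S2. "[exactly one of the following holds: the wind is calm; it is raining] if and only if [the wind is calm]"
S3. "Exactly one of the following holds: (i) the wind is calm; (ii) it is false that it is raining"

S1: Parsed as ~(P <-> Q)

P <-> Q = F <-> F = T
~(P <-> Q) = ~T = F
So S1 is false.

S2: Parsed as (~Q xor P) <-> ~Q

~Q = ~F = T
~Q xor P = T xor F = T
~Q = ~F = T
(~Q xor P) <-> ~Q = T <-> T = T
Thus S2 is true.

S3: This is ~Q xor ~P.

~Q = ~F = T
~P = ~F = T
~Q xor ~P = T xor T = F
Hence S3 is false.

1 of the 3 statements is true (S2).

1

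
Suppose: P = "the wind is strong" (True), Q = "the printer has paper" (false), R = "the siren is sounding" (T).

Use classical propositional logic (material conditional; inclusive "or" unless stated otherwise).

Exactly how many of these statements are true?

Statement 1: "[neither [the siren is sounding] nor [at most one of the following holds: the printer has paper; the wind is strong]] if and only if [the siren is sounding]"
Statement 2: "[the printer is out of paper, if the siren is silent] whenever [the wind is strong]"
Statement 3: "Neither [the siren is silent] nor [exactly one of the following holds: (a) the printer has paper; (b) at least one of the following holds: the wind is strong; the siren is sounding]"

Statement 1: In symbols: (R nor (Q nand P)) iff R

Q nand P = False nand True = True
R nor (Q nand P) = True nor True = False
(R nor (Q nand P)) iff R = False iff True = False
Hence Statement 1 is false.

Statement 2: In symbols: P -> (not R -> not Q)

not R = not True = False
not Q = not False = True
not R -> not Q = False -> True = True
P -> (not R -> not Q) = True -> True = True
So Statement 2 is true.

Statement 3: In symbols: not R nor (Q xor (P or R))

not R = not True = False
P or R = True or True = True
Q xor (P or R) = False xor True = True
not R nor (Q xor (P or R)) = False nor True = False
So Statement 3 is false.

1 of the 3 statements is true (Statement 2).

1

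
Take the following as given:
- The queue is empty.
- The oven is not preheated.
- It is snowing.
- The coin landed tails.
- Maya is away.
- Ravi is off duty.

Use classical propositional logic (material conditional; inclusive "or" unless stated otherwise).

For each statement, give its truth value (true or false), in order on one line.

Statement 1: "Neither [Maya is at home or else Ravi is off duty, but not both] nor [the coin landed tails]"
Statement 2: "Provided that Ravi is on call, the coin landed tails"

Statement 1 false; Statement 2 true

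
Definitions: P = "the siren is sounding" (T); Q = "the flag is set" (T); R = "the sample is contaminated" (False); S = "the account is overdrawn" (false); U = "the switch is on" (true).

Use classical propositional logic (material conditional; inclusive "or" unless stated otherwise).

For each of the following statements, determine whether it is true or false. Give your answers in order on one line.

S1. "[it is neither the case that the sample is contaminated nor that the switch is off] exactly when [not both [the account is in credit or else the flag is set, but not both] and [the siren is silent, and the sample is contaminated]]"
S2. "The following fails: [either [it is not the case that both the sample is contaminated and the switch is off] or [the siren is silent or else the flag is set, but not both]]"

S1 T; S2 F

S1: Formalization: (R nor not U) iff ((not S xor Q) nand (not P and R))

not U = not True = False
R nor not U = False nor False = True
not S = not False = True
not S xor Q = True xor True = False
not P = not True = False
not P and R = False and False = False
(not S xor Q) nand (not P and R) = False nand False = True
(R nor not U) iff ((not S xor Q) nand (not P and R)) = True iff True = True
So S1 is true.

S2: Formalization: not ((R nand not U) or (not P xor Q))

not U = not True = False
R nand not U = False nand False = True
not P = not True = False
not P xor Q = False xor True = True
(R nand not U) or (not P xor Q) = True or True = True
not ((R nand not U) or (not P xor Q)) = not True = False
Hence S2 is false.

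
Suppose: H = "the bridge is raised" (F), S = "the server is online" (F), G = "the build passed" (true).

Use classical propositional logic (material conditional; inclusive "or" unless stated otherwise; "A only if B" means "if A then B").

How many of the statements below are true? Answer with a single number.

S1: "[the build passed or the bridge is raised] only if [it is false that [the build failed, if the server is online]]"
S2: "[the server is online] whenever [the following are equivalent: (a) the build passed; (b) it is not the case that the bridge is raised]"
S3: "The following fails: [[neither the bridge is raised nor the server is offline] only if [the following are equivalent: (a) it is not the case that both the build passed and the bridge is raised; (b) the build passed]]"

0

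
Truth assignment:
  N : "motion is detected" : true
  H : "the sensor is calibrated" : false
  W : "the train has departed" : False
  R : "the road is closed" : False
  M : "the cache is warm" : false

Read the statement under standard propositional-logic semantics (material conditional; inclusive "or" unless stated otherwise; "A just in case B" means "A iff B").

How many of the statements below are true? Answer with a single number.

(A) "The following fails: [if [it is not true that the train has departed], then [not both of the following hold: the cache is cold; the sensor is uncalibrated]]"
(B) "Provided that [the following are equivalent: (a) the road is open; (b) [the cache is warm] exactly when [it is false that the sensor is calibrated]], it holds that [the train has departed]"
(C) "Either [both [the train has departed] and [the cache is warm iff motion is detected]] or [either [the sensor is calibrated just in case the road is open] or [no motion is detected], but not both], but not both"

2

(A): Formalization: ~(~W -> (~M nand ~H))

~W = ~F = T
~M = ~F = T
~H = ~F = T
~M nand ~H = T nand T = F
~W -> (~M nand ~H) = T -> F = F
~(~W -> (~M nand ~H)) = ~F = T
Thus (A) is true.

(B): Formalization: (~R <-> (M <-> ~H)) -> W

~R = ~F = T
~H = ~F = T
M <-> ~H = F <-> T = F
~R <-> (M <-> ~H) = T <-> F = F
(~R <-> (M <-> ~H)) -> W = F -> F = T
Hence (B) is true.

(C): Parsed as (W & (M <-> N)) xor ((H <-> ~R) xor ~N)

M <-> N = F <-> T = F
W & (M <-> N) = F & F = F
~R = ~F = T
H <-> ~R = F <-> T = F
~N = ~T = F
(H <-> ~R) xor ~N = F xor F = F
(W & (M <-> N)) xor ((H <-> ~R) xor ~N) = F xor F = F
Hence (C) is false.

True statements: 2 ((A), (B)).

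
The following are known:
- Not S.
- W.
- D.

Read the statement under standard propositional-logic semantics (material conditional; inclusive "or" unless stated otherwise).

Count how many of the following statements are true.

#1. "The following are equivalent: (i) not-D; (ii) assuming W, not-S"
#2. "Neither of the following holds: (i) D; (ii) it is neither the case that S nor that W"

0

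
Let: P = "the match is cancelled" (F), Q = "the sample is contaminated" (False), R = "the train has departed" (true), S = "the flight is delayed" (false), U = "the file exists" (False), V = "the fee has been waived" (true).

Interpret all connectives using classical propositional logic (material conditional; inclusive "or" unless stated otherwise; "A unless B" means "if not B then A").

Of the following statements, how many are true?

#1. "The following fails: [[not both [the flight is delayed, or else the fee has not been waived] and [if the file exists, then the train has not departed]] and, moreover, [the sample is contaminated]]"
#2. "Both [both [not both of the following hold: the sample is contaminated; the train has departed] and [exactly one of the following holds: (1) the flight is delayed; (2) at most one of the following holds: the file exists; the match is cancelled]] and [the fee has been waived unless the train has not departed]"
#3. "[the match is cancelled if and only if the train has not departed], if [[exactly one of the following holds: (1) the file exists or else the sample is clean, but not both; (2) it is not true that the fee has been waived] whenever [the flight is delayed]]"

3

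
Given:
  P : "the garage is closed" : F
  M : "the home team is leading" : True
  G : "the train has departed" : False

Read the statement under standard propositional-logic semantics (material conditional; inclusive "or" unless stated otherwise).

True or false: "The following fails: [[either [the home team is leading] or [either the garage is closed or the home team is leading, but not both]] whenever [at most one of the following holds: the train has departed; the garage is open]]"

The statement is false.

Values: G=F, P=F, M=T.
This is ~((G nand ~P) -> (M | (P xor M))).

~P = ~F = T
G nand ~P = F nand T = T
P xor M = F xor T = T
M | (P xor M) = T | T = T
(G nand ~P) -> (M | (P xor M)) = T -> T = T
~((G nand ~P) -> (M | (P xor M))) = ~T = F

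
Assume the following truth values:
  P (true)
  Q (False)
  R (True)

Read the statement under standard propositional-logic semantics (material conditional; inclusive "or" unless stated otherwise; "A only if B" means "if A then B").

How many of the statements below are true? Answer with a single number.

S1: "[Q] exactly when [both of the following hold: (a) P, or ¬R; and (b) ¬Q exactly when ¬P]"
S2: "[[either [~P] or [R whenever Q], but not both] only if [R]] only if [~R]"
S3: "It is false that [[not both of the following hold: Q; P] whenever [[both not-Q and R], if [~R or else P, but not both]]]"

1

S1: Formalization: Q ↔ ((P ∨ ¬R) ∧ (¬Q ↔ ¬P))

¬R = ¬T = F
P ∨ ¬R = T ∨ F = T
¬Q = ¬F = T
¬P = ¬T = F
¬Q ↔ ¬P = T ↔ F = F
(P ∨ ¬R) ∧ (¬Q ↔ ¬P) = T ∧ F = F
Q ↔ ((P ∨ ¬R) ∧ (¬Q ↔ ¬P)) = F ↔ F = T
Hence S1 is true.

S2: Parsed as ((¬P ⊕ (Q → R)) → R) → ¬R

¬P = ¬T = F
Q → R = F → T = T
¬P ⊕ (Q → R) = F ⊕ T = T
(¬P ⊕ (Q → R)) → R = T → T = T
¬R = ¬T = F
((¬P ⊕ (Q → R)) → R) → ¬R = T → F = F
Hence S2 is false.

S3: Parsed as ¬(((¬R ⊕ P) → (¬Q ∧ R)) → (Q ↑ P))

¬R = ¬T = F
¬R ⊕ P = F ⊕ T = T
¬Q = ¬F = T
¬Q ∧ R = T ∧ T = T
(¬R ⊕ P) → (¬Q ∧ R) = T → T = T
Q ↑ P = F ↑ T = T
((¬R ⊕ P) → (¬Q ∧ R)) → (Q ↑ P) = T → T = T
¬(((¬R ⊕ P) → (¬Q ∧ R)) → (Q ↑ P)) = ¬T = F
Hence S3 is false.

1 of the 3 statements is true (S1).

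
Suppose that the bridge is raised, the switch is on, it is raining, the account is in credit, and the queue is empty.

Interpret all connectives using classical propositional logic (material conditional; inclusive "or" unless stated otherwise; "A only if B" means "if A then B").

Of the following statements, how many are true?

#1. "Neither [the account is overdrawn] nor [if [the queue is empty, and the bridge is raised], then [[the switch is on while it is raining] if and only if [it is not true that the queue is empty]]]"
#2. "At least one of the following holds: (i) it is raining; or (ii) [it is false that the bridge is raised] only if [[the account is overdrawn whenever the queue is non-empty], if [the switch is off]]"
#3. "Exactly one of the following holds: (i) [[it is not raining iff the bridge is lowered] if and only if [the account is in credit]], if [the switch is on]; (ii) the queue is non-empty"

Let S = "the account is overdrawn" (F), U = "the queue is empty" (T), P = "the bridge is raised" (T), Q = "the switch is on" (T), R = "it is raining" (T).

#1: This is S ↓ ((U ∧ P) → ((Q ∧ R) ↔ ¬U)).

U ∧ P = T ∧ T = T
Q ∧ R = T ∧ T = T
¬U = ¬T = F
(Q ∧ R) ↔ ¬U = T ↔ F = F
(U ∧ P) → ((Q ∧ R) ↔ ¬U) = T → F = F
S ↓ ((U ∧ P) → ((Q ∧ R) ↔ ¬U)) = F ↓ F = T
Thus #1 is true.

#2: Formalization: R ∨ (¬P → (¬Q → (¬U → S)))

¬P = ¬T = F
¬Q = ¬T = F
¬U = ¬T = F
¬U → S = F → F = T
¬Q → (¬U → S) = F → T = T
¬P → (¬Q → (¬U → S)) = F → T = T
R ∨ (¬P → (¬Q → (¬U → S))) = T ∨ T = T
Hence #2 is true.

#3: Parsed as (Q → ((¬R ↔ ¬P) ↔ ¬S)) ⊕ ¬U

¬R = ¬T = F
¬P = ¬T = F
¬R ↔ ¬P = F ↔ F = T
¬S = ¬F = T
(¬R ↔ ¬P) ↔ ¬S = T ↔ T = T
Q → ((¬R ↔ ¬P) ↔ ¬S) = T → T = T
¬U = ¬T = F
(Q → ((¬R ↔ ¬P) ↔ ¬S)) ⊕ ¬U = T ⊕ F = T
Thus #3 is true.

Count: 3.

3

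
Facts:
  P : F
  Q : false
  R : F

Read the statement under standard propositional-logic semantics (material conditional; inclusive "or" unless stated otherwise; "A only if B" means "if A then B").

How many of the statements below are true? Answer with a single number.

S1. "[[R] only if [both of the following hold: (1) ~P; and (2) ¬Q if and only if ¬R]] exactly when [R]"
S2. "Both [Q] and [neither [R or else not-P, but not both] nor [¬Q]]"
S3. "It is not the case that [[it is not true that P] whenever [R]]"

0

S1: In symbols: (R -> (not P and (not Q iff not R))) iff R

not P = not False = True
not Q = not False = True
not R = not False = True
not Q iff not R = True iff True = True
not P and (not Q iff not R) = True and True = True
R -> (not P and (not Q iff not R)) = False -> True = True
(R -> (not P and (not Q iff not R))) iff R = True iff False = False
So S1 is false.

S2: Formalization: Q and ((R xor not P) nor not Q)

not P = not False = True
R xor not P = False xor True = True
not Q = not False = True
(R xor not P) nor not Q = True nor True = False
Q and ((R xor not P) nor not Q) = False and False = False
Hence S2 is false.

S3: This is not (R -> not P).

not P = not False = True
R -> not P = False -> True = True
not (R -> not P) = not True = False
So S3 is false.

0 of the 3 statements are true (none).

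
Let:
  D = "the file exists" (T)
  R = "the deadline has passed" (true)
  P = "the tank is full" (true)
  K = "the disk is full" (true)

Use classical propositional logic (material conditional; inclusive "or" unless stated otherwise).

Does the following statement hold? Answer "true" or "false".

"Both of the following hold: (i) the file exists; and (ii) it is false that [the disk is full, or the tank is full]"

The statement is false.

This is D ∧ ¬(K ∨ P).

K ∨ P = T ∨ T = T
¬(K ∨ P) = ¬T = F
D ∧ ¬(K ∨ P) = T ∧ F = F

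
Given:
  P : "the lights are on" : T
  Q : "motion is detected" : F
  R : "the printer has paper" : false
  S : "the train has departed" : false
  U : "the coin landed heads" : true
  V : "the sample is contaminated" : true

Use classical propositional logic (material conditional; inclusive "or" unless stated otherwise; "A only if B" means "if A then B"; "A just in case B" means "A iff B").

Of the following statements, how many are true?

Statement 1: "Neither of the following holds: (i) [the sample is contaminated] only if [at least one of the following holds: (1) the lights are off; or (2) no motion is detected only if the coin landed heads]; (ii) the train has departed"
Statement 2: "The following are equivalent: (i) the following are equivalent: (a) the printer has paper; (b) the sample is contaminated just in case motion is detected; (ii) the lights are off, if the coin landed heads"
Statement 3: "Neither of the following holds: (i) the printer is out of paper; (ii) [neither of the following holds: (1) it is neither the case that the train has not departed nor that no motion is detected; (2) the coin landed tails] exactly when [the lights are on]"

0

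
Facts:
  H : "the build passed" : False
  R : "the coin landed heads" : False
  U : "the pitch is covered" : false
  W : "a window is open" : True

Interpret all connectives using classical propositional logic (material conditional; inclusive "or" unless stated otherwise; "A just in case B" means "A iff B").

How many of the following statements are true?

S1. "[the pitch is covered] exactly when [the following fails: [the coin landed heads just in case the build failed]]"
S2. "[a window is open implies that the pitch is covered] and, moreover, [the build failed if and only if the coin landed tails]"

S1: In symbols: U ↔ ¬(R ↔ ¬H)

¬H = ¬F = T
R ↔ ¬H = F ↔ T = F
¬(R ↔ ¬H) = ¬F = T
U ↔ ¬(R ↔ ¬H) = F ↔ T = F
Thus S1 is false.

S2: Parsed as (W → U) ∧ (¬H ↔ ¬R)

W → U = T → F = F
¬H = ¬F = T
¬R = ¬F = T
¬H ↔ ¬R = T ↔ T = T
(W → U) ∧ (¬H ↔ ¬R) = F ∧ T = F
Thus S2 is false.

0 of the 2 statements are true (none).

0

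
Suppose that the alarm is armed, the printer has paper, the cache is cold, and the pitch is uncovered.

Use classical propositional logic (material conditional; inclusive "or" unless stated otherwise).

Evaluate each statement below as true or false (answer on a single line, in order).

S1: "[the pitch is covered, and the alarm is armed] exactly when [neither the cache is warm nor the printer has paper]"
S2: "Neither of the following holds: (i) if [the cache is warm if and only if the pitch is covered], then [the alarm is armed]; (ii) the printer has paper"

Let D = "the pitch is covered" (False), U = "the alarm is armed" (True), P = "the cache is warm" (False), S = "the printer has paper" (True).

S1: Parsed as (D and U) iff (P nor S)

D and U = False and True = False
P nor S = False nor True = False
(D and U) iff (P nor S) = False iff False = True
Hence S1 is true.

S2: Parsed as ((P iff D) -> U) nor S

P iff D = False iff False = True
(P iff D) -> U = True -> True = True
((P iff D) -> U) nor S = True nor True = False
Thus S2 is false.

S1 T; S2 F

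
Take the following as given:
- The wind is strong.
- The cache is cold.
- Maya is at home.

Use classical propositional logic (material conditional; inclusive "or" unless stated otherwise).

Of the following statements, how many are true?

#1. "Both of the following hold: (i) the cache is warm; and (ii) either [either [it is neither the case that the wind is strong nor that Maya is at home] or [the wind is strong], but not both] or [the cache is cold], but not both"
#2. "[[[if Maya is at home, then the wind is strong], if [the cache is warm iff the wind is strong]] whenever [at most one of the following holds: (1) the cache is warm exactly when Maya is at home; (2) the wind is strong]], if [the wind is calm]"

1

Let Q = "the cache is warm" (False), P = "the wind is strong" (True), R = "Maya is at home" (True).

#1: This is Q and (((P nor R) xor P) xor not Q).

P nor R = True nor True = False
(P nor R) xor P = False xor True = True
not Q = not False = True
((P nor R) xor P) xor not Q = True xor True = False
Q and (((P nor R) xor P) xor not Q) = False and False = False
Hence #1 is false.

#2: Parsed as not P -> (((Q iff R) nand P) -> ((Q iff P) -> (R -> P)))

not P = not True = False
Q iff R = False iff True = False
(Q iff R) nand P = False nand True = True
Q iff P = False iff True = False
R -> P = True -> True = True
(Q iff P) -> (R -> P) = False -> True = True
((Q iff R) nand P) -> ((Q iff P) -> (R -> P)) = True -> True = True
not P -> (((Q iff R) nand P) -> ((Q iff P) -> (R -> P))) = False -> True = True
So #2 is true.

1 of the 2 statements is true.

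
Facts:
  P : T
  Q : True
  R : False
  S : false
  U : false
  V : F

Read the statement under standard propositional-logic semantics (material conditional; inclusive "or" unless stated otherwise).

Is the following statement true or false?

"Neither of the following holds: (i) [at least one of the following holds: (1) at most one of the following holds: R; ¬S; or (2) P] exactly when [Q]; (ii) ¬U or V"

Values: R=F, S=F, P=T, Q=T, U=F, V=F.
Formalization: (((R ↑ ¬S) ∨ P) ↔ Q) ↓ (¬U ∨ V)

¬S = ¬F = T
R ↑ ¬S = F ↑ T = T
(R ↑ ¬S) ∨ P = T ∨ T = T
((R ↑ ¬S) ∨ P) ↔ Q = T ↔ T = T
¬U = ¬F = T
¬U ∨ V = T ∨ F = T
(((R ↑ ¬S) ∨ P) ↔ Q) ↓ (¬U ∨ V) = T ↓ T = F

false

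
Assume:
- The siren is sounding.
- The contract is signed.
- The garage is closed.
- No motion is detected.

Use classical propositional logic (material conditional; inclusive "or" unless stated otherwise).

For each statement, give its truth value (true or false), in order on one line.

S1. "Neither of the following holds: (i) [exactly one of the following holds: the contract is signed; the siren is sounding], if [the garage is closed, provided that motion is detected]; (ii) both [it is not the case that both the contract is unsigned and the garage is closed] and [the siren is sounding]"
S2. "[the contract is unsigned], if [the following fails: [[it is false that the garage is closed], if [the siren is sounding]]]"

S1 F, S2 F

Let M = "motion is detected" (F), S = "the garage is closed" (T), N = "the contract is signed" (T), L = "the siren is sounding" (T).

S1: In symbols: ((M -> S) -> (N xor L)) nor ((~N nand S) & L)

M -> S = F -> T = T
N xor L = T xor T = F
(M -> S) -> (N xor L) = T -> F = F
~N = ~T = F
~N nand S = F nand T = T
(~N nand S) & L = T & T = T
((M -> S) -> (N xor L)) nor ((~N nand S) & L) = F nor T = F
Thus S1 is false.

S2: In symbols: ~(L -> ~S) -> ~N

~S = ~T = F
L -> ~S = T -> F = F
~(L -> ~S) = ~F = T
~N = ~T = F
~(L -> ~S) -> ~N = T -> F = F
Hence S2 is false.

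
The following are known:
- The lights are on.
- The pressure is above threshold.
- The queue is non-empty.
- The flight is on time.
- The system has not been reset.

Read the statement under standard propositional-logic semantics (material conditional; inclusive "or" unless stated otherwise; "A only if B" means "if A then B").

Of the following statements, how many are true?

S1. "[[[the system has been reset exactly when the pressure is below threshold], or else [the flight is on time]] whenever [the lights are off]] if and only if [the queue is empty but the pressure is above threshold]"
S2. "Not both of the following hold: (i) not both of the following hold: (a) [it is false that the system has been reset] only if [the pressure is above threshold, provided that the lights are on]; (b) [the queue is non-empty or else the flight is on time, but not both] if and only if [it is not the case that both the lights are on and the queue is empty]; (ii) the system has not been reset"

0

Let P = "the lights are on" (True), L = "the system has been reset" (False), W = "the pressure is above threshold" (True), U = "the flight is delayed" (False), D = "the queue is empty" (False).

S1: Parsed as (not P -> ((L iff not W) or not U)) iff (D and W)

not P = not True = False
not W = not True = False
L iff not W = False iff False = True
not U = not False = True
(L iff not W) or not U = True or True = True
not P -> ((L iff not W) or not U) = False -> True = True
D and W = False and True = False
(not P -> ((L iff not W) or not U)) iff (D and W) = True iff False = False
Hence S1 is false.

S2: This is ((not L -> (P -> W)) nand ((not D xor not U) iff (P nand D))) nand not L.

not L = not False = True
P -> W = True -> True = True
not L -> (P -> W) = True -> True = True
not D = not False = True
not U = not False = True
not D xor not U = True xor True = False
P nand D = True nand False = True
(not D xor not U) iff (P nand D) = False iff True = False
(not L -> (P -> W)) nand ((not D xor not U) iff (P nand D)) = True nand False = True
not L = not False = True
((not L -> (P -> W)) nand ((not D xor not U) iff (P nand D))) nand not L = True nand True = False
So S2 is false.

0 of the 2 statements are true (none).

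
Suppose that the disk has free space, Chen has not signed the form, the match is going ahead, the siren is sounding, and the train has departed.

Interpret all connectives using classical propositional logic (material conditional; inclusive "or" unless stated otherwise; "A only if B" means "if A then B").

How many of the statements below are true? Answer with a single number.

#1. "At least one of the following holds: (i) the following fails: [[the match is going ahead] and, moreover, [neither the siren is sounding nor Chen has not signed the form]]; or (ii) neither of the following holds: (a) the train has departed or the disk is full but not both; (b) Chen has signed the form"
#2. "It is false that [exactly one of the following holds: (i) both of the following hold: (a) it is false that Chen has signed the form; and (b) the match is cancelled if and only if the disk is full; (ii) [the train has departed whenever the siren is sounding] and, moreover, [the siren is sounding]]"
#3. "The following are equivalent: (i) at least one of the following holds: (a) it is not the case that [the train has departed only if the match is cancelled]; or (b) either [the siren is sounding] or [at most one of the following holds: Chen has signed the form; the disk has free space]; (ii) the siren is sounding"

Let R = "the match is cancelled" (F), S = "the siren is sounding" (T), Q = "Chen has signed the form" (F), U = "the train has departed" (T), P = "the disk is full" (F).

#1: Formalization: ~(~R & (S nor ~Q)) | ((U xor P) nor Q)

~R = ~F = T
~Q = ~F = T
S nor ~Q = T nor T = F
~R & (S nor ~Q) = T & F = F
~(~R & (S nor ~Q)) = ~F = T
U xor P = T xor F = T
(U xor P) nor Q = T nor F = F
~(~R & (S nor ~Q)) | ((U xor P) nor Q) = T | F = T
Hence #1 is true.

#2: Formalization: ~((~Q & (R <-> P)) xor ((S -> U) & S))

~Q = ~F = T
R <-> P = F <-> F = T
~Q & (R <-> P) = T & T = T
S -> U = T -> T = T
(S -> U) & S = T & T = T
(~Q & (R <-> P)) xor ((S -> U) & S) = T xor T = F
~((~Q & (R <-> P)) xor ((S -> U) & S)) = ~F = T
Hence #2 is true.

#3: This is (~(U -> R) | (S | (Q nand ~P))) <-> S.

U -> R = T -> F = F
~(U -> R) = ~F = T
~P = ~F = T
Q nand ~P = F nand T = T
S | (Q nand ~P) = T | T = T
~(U -> R) | (S | (Q nand ~P)) = T | T = T
(~(U -> R) | (S | (Q nand ~P))) <-> S = T <-> T = T
Thus #3 is true.

Count: 3.

3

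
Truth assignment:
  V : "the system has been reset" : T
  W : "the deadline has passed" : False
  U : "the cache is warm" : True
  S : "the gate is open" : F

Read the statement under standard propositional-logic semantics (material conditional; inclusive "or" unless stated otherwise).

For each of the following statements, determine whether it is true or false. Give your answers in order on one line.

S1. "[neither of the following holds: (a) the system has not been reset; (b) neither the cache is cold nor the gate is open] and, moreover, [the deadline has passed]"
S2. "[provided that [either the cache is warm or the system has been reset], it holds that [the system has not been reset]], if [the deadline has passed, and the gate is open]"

S1 false, S2 true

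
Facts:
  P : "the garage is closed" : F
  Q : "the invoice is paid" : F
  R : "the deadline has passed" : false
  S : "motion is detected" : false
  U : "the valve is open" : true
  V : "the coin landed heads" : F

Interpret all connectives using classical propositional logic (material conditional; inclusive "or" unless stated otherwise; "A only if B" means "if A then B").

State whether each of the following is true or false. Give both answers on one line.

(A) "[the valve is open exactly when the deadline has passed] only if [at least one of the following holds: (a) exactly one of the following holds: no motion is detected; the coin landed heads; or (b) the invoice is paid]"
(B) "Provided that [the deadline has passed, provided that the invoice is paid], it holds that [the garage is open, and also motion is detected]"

(A): This is (U iff R) -> ((not S xor V) or Q).

U iff R = True iff False = False
not S = not False = True
not S xor V = True xor False = True
(not S xor V) or Q = True or False = True
(U iff R) -> ((not S xor V) or Q) = False -> True = True
Thus (A) is true.

(B): This is (Q -> R) -> (not P and S).

Q -> R = False -> False = True
not P = not False = True
not P and S = True and False = False
(Q -> R) -> (not P and S) = True -> False = False
Hence (B) is false.

(A) true / (B) false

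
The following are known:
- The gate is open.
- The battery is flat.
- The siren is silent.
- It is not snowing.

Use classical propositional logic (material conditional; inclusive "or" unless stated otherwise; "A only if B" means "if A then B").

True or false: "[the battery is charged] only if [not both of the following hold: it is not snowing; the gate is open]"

True.

Let D = "the battery is charged" (F), L = "it is snowing" (F), S = "the gate is open" (T).
Formalization: D → (¬L ↑ S)

¬L = ¬F = T
¬L ↑ S = T ↑ T = F
D → (¬L ↑ S) = F → F = T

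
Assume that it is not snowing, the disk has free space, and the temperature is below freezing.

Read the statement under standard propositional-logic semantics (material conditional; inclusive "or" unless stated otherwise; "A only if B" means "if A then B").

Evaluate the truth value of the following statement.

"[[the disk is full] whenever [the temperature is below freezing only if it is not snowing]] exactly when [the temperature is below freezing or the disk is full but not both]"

Let R = "the temperature is below freezing" (T), P = "it is snowing" (F), Q = "the disk is full" (F).
Parsed as ((R -> ~P) -> Q) <-> (R xor Q)

~P = ~F = T
R -> ~P = T -> T = T
(R -> ~P) -> Q = T -> F = F
R xor Q = T xor F = T
((R -> ~P) -> Q) <-> (R xor Q) = F <-> T = F

False.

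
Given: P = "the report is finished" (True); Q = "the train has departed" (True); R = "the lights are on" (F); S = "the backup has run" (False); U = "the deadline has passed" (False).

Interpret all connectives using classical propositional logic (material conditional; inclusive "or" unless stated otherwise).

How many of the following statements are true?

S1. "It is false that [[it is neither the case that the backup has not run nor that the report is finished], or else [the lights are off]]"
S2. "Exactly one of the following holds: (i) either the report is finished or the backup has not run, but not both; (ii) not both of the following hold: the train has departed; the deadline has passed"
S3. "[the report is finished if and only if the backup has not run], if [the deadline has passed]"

S1: Formalization: ~((~S nor P) | ~R)

~S = ~F = T
~S nor P = T nor T = F
~R = ~F = T
(~S nor P) | ~R = F | T = T
~((~S nor P) | ~R) = ~T = F
Thus S1 is false.

S2: This is (P xor ~S) xor (Q nand U).

~S = ~F = T
P xor ~S = T xor T = F
Q nand U = T nand F = T
(P xor ~S) xor (Q nand U) = F xor T = T
So S2 is true.

S3: Formalization: U -> (P <-> ~S)

~S = ~F = T
P <-> ~S = T <-> T = T
U -> (P <-> ~S) = F -> T = T
So S3 is true.

Count: 2.

2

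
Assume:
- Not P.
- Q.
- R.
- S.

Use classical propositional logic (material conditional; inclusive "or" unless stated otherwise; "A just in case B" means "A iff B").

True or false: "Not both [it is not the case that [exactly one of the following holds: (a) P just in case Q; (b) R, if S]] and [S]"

Parsed as not ((P iff Q) xor (S -> R)) nand S

P iff Q = False iff True = False
S -> R = True -> True = True
(P iff Q) xor (S -> R) = False xor True = True
not ((P iff Q) xor (S -> R)) = not True = False
not ((P iff Q) xor (S -> R)) nand S = False nand True = True

True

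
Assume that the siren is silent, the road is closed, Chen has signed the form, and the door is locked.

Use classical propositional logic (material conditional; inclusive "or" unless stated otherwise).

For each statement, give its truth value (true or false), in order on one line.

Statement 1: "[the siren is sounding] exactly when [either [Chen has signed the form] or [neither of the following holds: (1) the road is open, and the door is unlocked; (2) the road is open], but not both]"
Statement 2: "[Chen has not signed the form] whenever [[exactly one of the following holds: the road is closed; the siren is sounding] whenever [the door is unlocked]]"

Let P = "the siren is sounding" (False), R = "Chen has signed the form" (True), Q = "the road is closed" (True), S = "the door is locked" (True).

Statement 1: Formalization: P iff (R xor ((not Q and not S) nor not Q))

not Q = not True = False
not S = not True = False
not Q and not S = False and False = False
not Q = not True = False
(not Q and not S) nor not Q = False nor False = True
R xor ((not Q and not S) nor not Q) = True xor True = False
P iff (R xor ((not Q and not S) nor not Q)) = False iff False = True
Hence Statement 1 is true.

Statement 2: Formalization: (not S -> (Q xor P)) -> not R

not S = not True = False
Q xor P = True xor False = True
not S -> (Q xor P) = False -> True = True
not R = not True = False
(not S -> (Q xor P)) -> not R = True -> False = False
Hence Statement 2 is false.

Statement 1 true / Statement 2 false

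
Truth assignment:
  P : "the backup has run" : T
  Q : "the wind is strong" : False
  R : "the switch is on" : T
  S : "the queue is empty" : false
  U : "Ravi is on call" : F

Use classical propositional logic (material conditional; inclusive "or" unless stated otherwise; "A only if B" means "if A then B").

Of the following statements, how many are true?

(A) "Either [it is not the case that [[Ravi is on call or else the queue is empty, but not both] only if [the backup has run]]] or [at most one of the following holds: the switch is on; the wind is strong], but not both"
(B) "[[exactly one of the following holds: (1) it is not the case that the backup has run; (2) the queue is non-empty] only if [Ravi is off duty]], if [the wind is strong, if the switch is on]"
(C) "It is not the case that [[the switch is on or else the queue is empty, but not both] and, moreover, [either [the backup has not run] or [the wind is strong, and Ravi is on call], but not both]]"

(A): This is ~((U xor S) -> P) xor (R nand Q).

U xor S = F xor F = F
(U xor S) -> P = F -> T = T
~((U xor S) -> P) = ~T = F
R nand Q = T nand F = T
~((U xor S) -> P) xor (R nand Q) = F xor T = T
Hence (A) is true.

(B): Formalization: (R -> Q) -> ((~P xor ~S) -> ~U)

R -> Q = T -> F = F
~P = ~T = F
~S = ~F = T
~P xor ~S = F xor T = T
~U = ~F = T
(~P xor ~S) -> ~U = T -> T = T
(R -> Q) -> ((~P xor ~S) -> ~U) = F -> T = T
So (B) is true.

(C): Parsed as ~((R xor S) & (~P xor (Q & U)))

R xor S = T xor F = T
~P = ~T = F
Q & U = F & F = F
~P xor (Q & U) = F xor F = F
(R xor S) & (~P xor (Q & U)) = T & F = F
~((R xor S) & (~P xor (Q & U))) = ~F = T
Thus (C) is true.

Count: 3.

3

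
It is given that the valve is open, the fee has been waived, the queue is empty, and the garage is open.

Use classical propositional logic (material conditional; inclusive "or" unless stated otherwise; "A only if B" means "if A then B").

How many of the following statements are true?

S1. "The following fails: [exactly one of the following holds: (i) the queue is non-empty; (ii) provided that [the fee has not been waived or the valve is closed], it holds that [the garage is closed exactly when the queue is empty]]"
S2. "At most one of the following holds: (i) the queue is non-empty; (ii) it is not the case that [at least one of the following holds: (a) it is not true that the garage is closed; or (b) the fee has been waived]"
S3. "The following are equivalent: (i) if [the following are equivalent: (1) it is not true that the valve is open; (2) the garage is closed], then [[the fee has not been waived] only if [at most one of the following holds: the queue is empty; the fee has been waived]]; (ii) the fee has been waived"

Let K = "the queue is empty" (T), L = "the fee has been waived" (T), N = "the valve is open" (T), P = "the garage is closed" (F).

S1: In symbols: ¬(¬K ⊕ ((¬L ∨ ¬N) → (P ↔ K)))

¬K = ¬T = F
¬L = ¬T = F
¬N = ¬T = F
¬L ∨ ¬N = F ∨ F = F
P ↔ K = F ↔ T = F
(¬L ∨ ¬N) → (P ↔ K) = F → F = T
¬K ⊕ ((¬L ∨ ¬N) → (P ↔ K)) = F ⊕ T = T
¬(¬K ⊕ ((¬L ∨ ¬N) → (P ↔ K))) = ¬T = F
Thus S1 is false.

S2: This is ¬K ↑ ¬(¬P ∨ L).

¬K = ¬T = F
¬P = ¬F = T
¬P ∨ L = T ∨ T = T
¬(¬P ∨ L) = ¬T = F
¬K ↑ ¬(¬P ∨ L) = F ↑ F = T
So S2 is true.

S3: Parsed as ((¬N ↔ P) → (¬L → (K ↑ L))) ↔ L

¬N = ¬T = F
¬N ↔ P = F ↔ F = T
¬L = ¬T = F
K ↑ L = T ↑ T = F
¬L → (K ↑ L) = F → F = T
(¬N ↔ P) → (¬L → (K ↑ L)) = T → T = T
((¬N ↔ P) → (¬L → (K ↑ L))) ↔ L = T ↔ T = T
Hence S3 is true.

2 of the 3 statements are true (S2, S3).

2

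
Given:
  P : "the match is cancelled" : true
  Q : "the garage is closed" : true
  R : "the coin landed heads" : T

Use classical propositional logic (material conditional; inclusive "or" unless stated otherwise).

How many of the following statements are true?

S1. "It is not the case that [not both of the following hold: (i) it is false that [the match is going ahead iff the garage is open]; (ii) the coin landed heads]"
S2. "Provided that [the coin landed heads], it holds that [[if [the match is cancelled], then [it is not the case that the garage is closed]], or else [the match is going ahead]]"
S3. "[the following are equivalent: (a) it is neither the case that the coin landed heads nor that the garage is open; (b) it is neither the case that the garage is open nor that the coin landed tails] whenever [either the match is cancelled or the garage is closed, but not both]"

S1: Formalization: ~(~(~P <-> ~Q) nand R)

~P = ~T = F
~Q = ~T = F
~P <-> ~Q = F <-> F = T
~(~P <-> ~Q) = ~T = F
~(~P <-> ~Q) nand R = F nand T = T
~(~(~P <-> ~Q) nand R) = ~T = F
So S1 is false.

S2: Parsed as R -> ((P -> ~Q) | ~P)

~Q = ~T = F
P -> ~Q = T -> F = F
~P = ~T = F
(P -> ~Q) | ~P = F | F = F
R -> ((P -> ~Q) | ~P) = T -> F = F
Hence S2 is false.

S3: Formalization: (P xor Q) -> ((R nor ~Q) <-> (~Q nor ~R))

P xor Q = T xor T = F
~Q = ~T = F
R nor ~Q = T nor F = F
~Q = ~T = F
~R = ~T = F
~Q nor ~R = F nor F = T
(R nor ~Q) <-> (~Q nor ~R) = F <-> T = F
(P xor Q) -> ((R nor ~Q) <-> (~Q nor ~R)) = F -> F = T
So S3 is true.

Count: 1.

1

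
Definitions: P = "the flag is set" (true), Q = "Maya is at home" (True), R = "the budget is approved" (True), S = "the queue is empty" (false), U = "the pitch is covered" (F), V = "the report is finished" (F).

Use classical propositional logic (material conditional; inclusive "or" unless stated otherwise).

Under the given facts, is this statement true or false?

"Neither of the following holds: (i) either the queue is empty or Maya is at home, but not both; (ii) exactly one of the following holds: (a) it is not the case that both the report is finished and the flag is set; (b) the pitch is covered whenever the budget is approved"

False.

This is (S xor Q) nor ((V nand P) xor (R -> U)).

S xor Q = False xor True = True
V nand P = False nand True = True
R -> U = True -> False = False
(V nand P) xor (R -> U) = True xor False = True
(S xor Q) nor ((V nand P) xor (R -> U)) = True nor True = False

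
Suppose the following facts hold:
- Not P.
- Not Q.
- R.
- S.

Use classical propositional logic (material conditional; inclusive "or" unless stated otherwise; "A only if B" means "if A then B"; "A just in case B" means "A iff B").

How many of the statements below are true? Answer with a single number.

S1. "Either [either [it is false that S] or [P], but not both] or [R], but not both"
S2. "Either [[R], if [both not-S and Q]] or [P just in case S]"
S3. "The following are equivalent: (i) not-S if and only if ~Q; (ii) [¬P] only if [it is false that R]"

3

S1: In symbols: (¬S ⊕ P) ⊕ R

¬S = ¬T = F
¬S ⊕ P = F ⊕ F = F
(¬S ⊕ P) ⊕ R = F ⊕ T = T
Thus S1 is true.

S2: In symbols: ((¬S ∧ Q) → R) ∨ (P ↔ S)

¬S = ¬T = F
¬S ∧ Q = F ∧ F = F
(¬S ∧ Q) → R = F → T = T
P ↔ S = F ↔ T = F
((¬S ∧ Q) → R) ∨ (P ↔ S) = T ∨ F = T
So S2 is true.

S3: In symbols: (¬S ↔ ¬Q) ↔ (¬P → ¬R)

¬S = ¬T = F
¬Q = ¬F = T
¬S ↔ ¬Q = F ↔ T = F
¬P = ¬F = T
¬R = ¬T = F
¬P → ¬R = T → F = F
(¬S ↔ ¬Q) ↔ (¬P → ¬R) = F ↔ F = T
So S3 is true.

3 of the 3 statements are true (S1, S2, S3).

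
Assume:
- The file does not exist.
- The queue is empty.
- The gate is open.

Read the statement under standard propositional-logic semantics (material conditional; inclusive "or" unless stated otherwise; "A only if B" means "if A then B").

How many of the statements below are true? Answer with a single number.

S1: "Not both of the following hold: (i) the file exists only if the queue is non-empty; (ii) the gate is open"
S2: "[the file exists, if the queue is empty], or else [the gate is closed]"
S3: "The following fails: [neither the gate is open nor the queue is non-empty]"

1

Let P = "the file exists" (F), Q = "the queue is empty" (T), W = "the gate is open" (T).

S1: Formalization: (P → ¬Q) ↑ W

¬Q = ¬T = F
P → ¬Q = F → F = T
(P → ¬Q) ↑ W = T ↑ T = F
Thus S1 is false.

S2: This is (Q → P) ∨ ¬W.

Q → P = T → F = F
¬W = ¬T = F
(Q → P) ∨ ¬W = F ∨ F = F
Hence S2 is false.

S3: Parsed as ¬(W ↓ ¬Q)

¬Q = ¬T = F
W ↓ ¬Q = T ↓ F = F
¬(W ↓ ¬Q) = ¬F = T
So S3 is true.

1 of the 3 statements is true.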